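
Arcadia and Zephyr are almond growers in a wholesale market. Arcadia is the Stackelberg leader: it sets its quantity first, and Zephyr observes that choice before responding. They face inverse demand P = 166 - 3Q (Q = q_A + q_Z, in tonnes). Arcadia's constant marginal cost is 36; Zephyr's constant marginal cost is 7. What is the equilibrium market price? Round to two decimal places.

61.25

The follower Zephyr best-responds to any q_A: π_Z = (166 - 3Q)q_Z - 7q_Z.
∂π_Z/∂q_Z = 159 - 3q_A - 6q_Z = 0 gives the reaction function q_Z = (159 - 3q_A)/6.
Arcadia substitutes q_Z(q_A) into its own profit: π_A = q_A(166 - 3q_A - (159 - 3q_A)/2) - 36q_A = (173/2 - (3/2)q_A)q_A - 36q_A.
Maximising: ∂π_A/∂q_A = 101/2 - 3q_A = 0, giving q_A = 101/6.
Then q_Z = (159 - 3·(101/6))/6 = 217/12.
Total output Q = 419/12, so price P = 166 - 3·(419/12) = 245/4.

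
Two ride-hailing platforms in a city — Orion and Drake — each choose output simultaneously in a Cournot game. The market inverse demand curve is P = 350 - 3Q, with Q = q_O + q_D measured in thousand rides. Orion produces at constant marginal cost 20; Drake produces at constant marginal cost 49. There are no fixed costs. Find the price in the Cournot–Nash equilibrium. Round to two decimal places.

Orion's profit: π_O = (350 - 3Q)q_O - (20q_O). Setting ∂π_O/∂q_O = 0: 330 - 6q_O - 3(q_D) = 0.
Drake's first-order condition: 301 - 6q_D - 3(q_O) = 0.
Best responses: q_O = (330 - 3q_D)/6, q_D = (301 - 3q_O)/6.
Solving the pair: q_O = 359/9, q_D = 272/9.
Total output Q = 631/9, so price P = 350 - 3·(631/9) = 419/3.

139.67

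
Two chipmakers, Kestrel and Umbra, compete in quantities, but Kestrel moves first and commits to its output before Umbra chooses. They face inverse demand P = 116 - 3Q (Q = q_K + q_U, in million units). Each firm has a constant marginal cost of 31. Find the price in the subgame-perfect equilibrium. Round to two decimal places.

52.25

Solve by backward induction. Given q_K, the follower Umbra maximises π_U = (116 - 3q_K - 3q_U)q_U - 31q_U.
Setting the follower's marginal profit to zero, 85 - 3q_K - 6q_U = 0, i.e. q_U = (85 - 3q_K)/6.
The leader anticipates this reaction. Substituting into P = 116 - 3Q gives P = 147/2 - (3/2)q_K, so π_K = (147/2 - (3/2)q_K)q_K - 31q_K.
Maximising: ∂π_K/∂q_K = 85/2 - 3q_K = 0, giving q_K = 85/6.
Then q_U = (85 - 3·(85/6))/6 = 85/12.
Total output Q = 85/4, so price P = 116 - 3·(85/4) = 209/4.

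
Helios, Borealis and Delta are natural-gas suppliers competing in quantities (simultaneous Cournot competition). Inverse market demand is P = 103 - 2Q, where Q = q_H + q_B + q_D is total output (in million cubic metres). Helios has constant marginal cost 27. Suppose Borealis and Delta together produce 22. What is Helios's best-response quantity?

With rivals' combined output fixed at 22, Helios's profit is π_H = (103 - 2·22 - 2q_H)q_H - (27q_H) = (59 - 2q_H)q_H - (27q_H).
∂π_H/∂q_H = 32 - 4q_H = 0, so q_H = 8.

8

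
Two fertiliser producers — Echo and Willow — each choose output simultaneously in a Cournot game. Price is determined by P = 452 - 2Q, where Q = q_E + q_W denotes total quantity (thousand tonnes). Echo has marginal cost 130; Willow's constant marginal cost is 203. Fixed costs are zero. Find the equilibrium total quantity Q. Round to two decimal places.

95.17

Echo's profit: π_E = (452 - 2Q)q_E - (130q_E). Setting ∂π_E/∂q_E = 0: 322 - 4q_E - 2(q_W) = 0.
Willow's first-order condition: 249 - 4q_W - 2(q_E) = 0.
Rearranging gives the reaction functions q_E = (322 - 2q_W)/4 and q_W = (249 - 2q_E)/4.
Solving the pair: q_E = 395/6, q_W = 88/3.
Total output Q = 395/6 + 88/3 = 571/6.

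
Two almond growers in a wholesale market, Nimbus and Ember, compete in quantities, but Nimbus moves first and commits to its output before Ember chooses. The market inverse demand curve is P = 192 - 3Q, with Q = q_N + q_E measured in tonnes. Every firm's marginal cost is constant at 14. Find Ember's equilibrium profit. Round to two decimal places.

660.08

The follower Ember best-responds to any q_N: π_E = (192 - 3Q)q_E - 14q_E.
Follower FOC: 178 - 3q_N - 6q_E = 0, so q_E(q_N) = (178 - 3q_N)/6.
The leader anticipates this reaction. Substituting into P = 192 - 3Q gives P = 103 - (3/2)q_N, so π_N = (103 - (3/2)q_N)q_N - 14q_N.
Maximising: ∂π_N/∂q_N = 89 - 3q_N = 0, giving q_N = 89/3.
Then q_E = (178 - 3·(89/3))/6 = 89/6.
Price P = 192 - 3·(89/2) = 117/2.
Ember's profit: (117/2 - 14)·(89/6) = 660.0833.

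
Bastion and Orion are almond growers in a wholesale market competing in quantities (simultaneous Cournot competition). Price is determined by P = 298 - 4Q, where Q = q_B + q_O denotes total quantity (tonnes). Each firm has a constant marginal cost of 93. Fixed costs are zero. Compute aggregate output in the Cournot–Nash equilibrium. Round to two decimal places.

Each firm earns π_i = (298 - 4Q)q_i - 93q_i.
First-order condition (treating rivals' output as given): 205 - 8q_i - 4q_j = 0.
With identical firms every q_j equals q_i, so q_j = q_i and 205 = 12q_i, giving q_i = 205/12.
Total output Q = 205/12 + 205/12 = 205/6.

34.17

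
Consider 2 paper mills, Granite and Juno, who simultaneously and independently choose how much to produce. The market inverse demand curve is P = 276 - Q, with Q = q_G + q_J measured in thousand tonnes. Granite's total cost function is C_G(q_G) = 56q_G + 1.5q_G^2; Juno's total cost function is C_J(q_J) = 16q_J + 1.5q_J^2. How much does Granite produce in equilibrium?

35

Granite's profit: π_G = (276 - Q)q_G - (56q_G + (3/2)q_G²). Setting ∂π_G/∂q_G = 0: 220 - 5q_G - (q_J) = 0.
Juno's profit: π_J = (276 - Q)q_J - (16q_J + (3/2)q_J²). Setting ∂π_J/∂q_J = 0: 260 - 5q_J - (q_G) = 0.
Rearranging gives the reaction functions q_G = (220 - q_J)/5 and q_J = (260 - q_G)/5.
Substituting one into the other gives q_G = 35 and q_J = 45.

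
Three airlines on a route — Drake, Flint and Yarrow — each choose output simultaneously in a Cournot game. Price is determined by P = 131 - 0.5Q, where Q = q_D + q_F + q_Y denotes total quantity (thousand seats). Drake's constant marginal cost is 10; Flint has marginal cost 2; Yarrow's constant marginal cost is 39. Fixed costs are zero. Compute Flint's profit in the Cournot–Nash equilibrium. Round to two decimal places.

3784.50

Drake's profit: π_D = (131 - 0.5Q)q_D - (10q_D). Setting ∂π_D/∂q_D = 0: 121 - q_D - (1/2)(q_F + q_Y) = 0.
Flint's first-order condition: 129 - q_F - (1/2)(q_D + q_Y) = 0.
Yarrow's profit: π_Y = (131 - 0.5Q)q_Y - (39q_Y). Setting ∂π_Y/∂q_Y = 0: 92 - q_Y - (1/2)(q_D + q_F) = 0.
Adding the 3 conditions: 342 − Q − Q = 0, i.e. Q = 171.
Back-substituting: q_D = (121 − 171/2)/(1/2) = 71, q_F = (129 − 171/2)/(1/2) = 87, q_Y = (92 − 171/2)/(1/2) = 13.
Price P = 131 - (1/2)·171 = 91/2.
Flint's profit: (91/2 - 2)·87 = 3784.5000.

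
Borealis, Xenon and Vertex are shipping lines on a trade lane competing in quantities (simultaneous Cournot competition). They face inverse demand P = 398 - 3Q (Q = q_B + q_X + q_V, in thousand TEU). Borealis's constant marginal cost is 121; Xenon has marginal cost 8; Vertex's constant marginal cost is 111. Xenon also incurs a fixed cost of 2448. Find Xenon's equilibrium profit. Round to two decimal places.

Borealis's profit: π_B = (398 - 3Q)q_B - (121q_B). Setting ∂π_B/∂q_B = 0: 277 - 6q_B - 3(q_X + q_V) = 0.
Xenon's first-order condition: 390 - 6q_X - 3(q_B + q_V) = 0.
Vertex's profit: π_V = (398 - 3Q)q_V - (111q_V). Setting ∂π_V/∂q_V = 0: 287 - 6q_V - 3(q_B + q_X) = 0.
Summing all 3 equations gives 954 − 12Q = 0, hence Q = 159/2.
Back-substituting: q_B = (277 − 477/2)/3 = 77/6, q_X = (390 − 477/2)/3 = 101/2, q_V = (287 − 477/2)/3 = 97/6.
Price P = 398 - 3·(159/2) = 319/2.
Xenon's profit: (319/2 - 8)·(101/2) - 2448 = 5202.7500.

5202.75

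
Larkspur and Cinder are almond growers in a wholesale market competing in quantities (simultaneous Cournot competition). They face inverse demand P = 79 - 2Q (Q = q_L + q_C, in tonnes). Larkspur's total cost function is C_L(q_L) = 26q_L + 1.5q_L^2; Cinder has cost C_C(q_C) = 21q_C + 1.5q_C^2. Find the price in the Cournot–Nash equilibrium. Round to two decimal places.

54.33

Larkspur's profit: π_L = (79 - 2Q)q_L - (26q_L + (3/2)q_L²). Setting ∂π_L/∂q_L = 0: 53 - 7q_L - 2(q_C) = 0.
Cinder's first-order condition: 58 - 7q_C - 2(q_L) = 0.
Rearranging gives the reaction functions q_L = (53 - 2q_C)/7 and q_C = (58 - 2q_L)/7.
Solving the pair: q_L = 17/3, q_C = 20/3.
Total output Q = 37/3, so price P = 79 - 2·(37/3) = 163/3.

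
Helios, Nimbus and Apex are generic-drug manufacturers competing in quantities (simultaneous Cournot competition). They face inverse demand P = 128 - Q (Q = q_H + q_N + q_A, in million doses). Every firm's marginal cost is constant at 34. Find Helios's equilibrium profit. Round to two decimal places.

A representative firm's profit is π_i = q_i(128 - Q) - 34q_i.
Setting ∂π_i/∂q_i = 0 with rivals' quantities fixed: 94 - 2q_i - Σ_{j≠i} q_j = 0.
With identical firms every q_j equals q_i, so Σ_{j≠i} q_j = 2q_i and 94 = 4q_i, giving q_i = 47/2.
Price P = 128 - 141/2 = 115/2.
Helios's profit: (115/2 - 34)·(47/2) = 552.2500.

552.25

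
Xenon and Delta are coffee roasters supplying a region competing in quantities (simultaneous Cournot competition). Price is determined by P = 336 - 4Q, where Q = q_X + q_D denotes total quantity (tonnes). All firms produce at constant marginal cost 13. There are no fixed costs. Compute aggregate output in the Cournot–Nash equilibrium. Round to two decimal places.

Each firm earns π_i = (336 - 4Q)q_i - 13q_i.
Setting ∂π_i/∂q_i = 0 with rivals' quantities fixed: 323 - 8q_i - 4q_j = 0.
With identical firms every q_j equals q_i, so q_j = q_i and 323 = 12q_i, giving q_i = 323/12.
Total output Q = 323/12 + 323/12 = 323/6.

53.83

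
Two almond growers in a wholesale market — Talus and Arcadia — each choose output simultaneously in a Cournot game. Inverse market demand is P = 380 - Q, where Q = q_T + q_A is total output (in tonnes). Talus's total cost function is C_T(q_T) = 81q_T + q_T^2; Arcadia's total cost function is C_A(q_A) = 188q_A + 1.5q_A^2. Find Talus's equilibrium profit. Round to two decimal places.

9406.14

Talus's profit: π_T = (380 - Q)q_T - (81q_T + q_T²). Setting ∂π_T/∂q_T = 0: 299 - 4q_T - (q_A) = 0.
Arcadia's first-order condition: 192 - 5q_A - (q_T) = 0.
Rearranging gives the reaction functions q_T = (299 - q_A)/4 and q_A = (192 - q_T)/5.
Substituting one into the other gives q_T = 1303/19 and q_A = 469/19.
Price P = 380 - 1772/19 = 286.7368.
Talus's profit: 286.7368·(1303/19) - 81·(1303/19) - (1303/19)² = 9406.1440.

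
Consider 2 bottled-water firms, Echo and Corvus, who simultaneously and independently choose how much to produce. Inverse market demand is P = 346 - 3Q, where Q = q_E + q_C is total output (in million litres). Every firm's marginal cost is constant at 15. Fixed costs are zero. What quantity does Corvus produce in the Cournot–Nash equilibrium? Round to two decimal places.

36.78

A representative firm's profit is π_i = q_i(346 - 3Q) - 15q_i.
First-order condition (treating rivals' output as given): 331 - 6q_i - 3q_j = 0.
By symmetry each firm produces the same amount; substituting q_j = q_i yields q_i = 331/9.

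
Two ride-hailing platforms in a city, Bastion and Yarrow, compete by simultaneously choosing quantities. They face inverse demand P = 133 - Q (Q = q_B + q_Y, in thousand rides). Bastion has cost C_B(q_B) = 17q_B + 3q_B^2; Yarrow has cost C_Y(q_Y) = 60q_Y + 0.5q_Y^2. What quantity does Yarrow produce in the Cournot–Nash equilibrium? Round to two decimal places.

Bastion's profit: π_B = (133 - Q)q_B - (17q_B + 3q_B²). Setting ∂π_B/∂q_B = 0: 116 - 8q_B - (q_Y) = 0.
Yarrow's first-order condition: 73 - 3q_Y - (q_B) = 0.
Rearranging gives the reaction functions q_B = (116 - q_Y)/8 and q_Y = (73 - q_B)/3.
Solving the pair: q_B = 275/23, q_Y = 468/23.

20.35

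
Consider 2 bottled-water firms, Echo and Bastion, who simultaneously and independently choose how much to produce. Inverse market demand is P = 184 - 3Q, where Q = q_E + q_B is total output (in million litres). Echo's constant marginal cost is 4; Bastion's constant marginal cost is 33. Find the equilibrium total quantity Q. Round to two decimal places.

Echo's profit: π_E = (184 - 3Q)q_E - (4q_E). Setting ∂π_E/∂q_E = 0: 180 - 6q_E - 3(q_B) = 0.
Bastion's profit: π_B = (184 - 3Q)q_B - (33q_B). Setting ∂π_B/∂q_B = 0: 151 - 6q_B - 3(q_E) = 0.
Rearranging gives the reaction functions q_E = (180 - 3q_B)/6 and q_B = (151 - 3q_E)/6.
Substituting one into the other gives q_E = 209/9 and q_B = 122/9.
Total output Q = 209/9 + 122/9 = 331/9.

36.78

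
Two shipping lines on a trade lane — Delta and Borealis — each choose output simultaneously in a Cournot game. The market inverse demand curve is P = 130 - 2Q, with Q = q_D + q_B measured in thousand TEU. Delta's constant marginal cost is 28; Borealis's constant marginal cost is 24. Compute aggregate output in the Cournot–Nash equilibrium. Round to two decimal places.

Delta's profit: π_D = (130 - 2Q)q_D - (28q_D). Setting ∂π_D/∂q_D = 0: 102 - 4q_D - 2(q_B) = 0.
Borealis's profit: π_B = (130 - 2Q)q_B - (24q_B). Setting ∂π_B/∂q_B = 0: 106 - 4q_B - 2(q_D) = 0.
Rearranging gives the reaction functions q_D = (102 - 2q_B)/4 and q_B = (106 - 2q_D)/4.
Substituting one into the other gives q_D = 49/3 and q_B = 55/3.
Total output Q = 49/3 + 55/3 = 104/3.

34.67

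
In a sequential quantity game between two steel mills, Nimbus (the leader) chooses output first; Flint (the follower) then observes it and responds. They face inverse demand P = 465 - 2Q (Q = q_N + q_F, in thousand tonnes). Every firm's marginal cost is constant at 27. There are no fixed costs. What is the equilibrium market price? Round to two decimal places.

136.50

The follower Flint best-responds to any q_N: π_F = (465 - 2Q)q_F - 27q_F.
Setting the follower's marginal profit to zero, 438 - 2q_N - 4q_F = 0, i.e. q_F = (438 - 2q_N)/4.
Nimbus substitutes q_F(q_N) into its own profit: π_N = q_N(465 - 2q_N - (438 - 2q_N)/2) - 27q_N = (246 - q_N)q_N - 27q_N.
Leader FOC: 219 - 2q_N = 0, so q_N = 219/2.
Then q_F = (438 - 2·(219/2))/4 = 219/4.
Total output Q = 657/4, so price P = 465 - 2·(657/4) = 273/2.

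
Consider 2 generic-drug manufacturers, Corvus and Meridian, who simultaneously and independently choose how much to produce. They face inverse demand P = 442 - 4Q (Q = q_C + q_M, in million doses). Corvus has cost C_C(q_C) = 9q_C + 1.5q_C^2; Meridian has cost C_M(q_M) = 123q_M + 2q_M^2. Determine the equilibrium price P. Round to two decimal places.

Corvus's profit: π_C = (442 - 4Q)q_C - (9q_C + (3/2)q_C²). Setting ∂π_C/∂q_C = 0: 433 - 11q_C - 4(q_M) = 0.
Meridian's first-order condition: 319 - 12q_M - 4(q_C) = 0.
So q_C = (433 - 4q_M)/11 and q_M = (319 - 4q_C)/12.
Solving the pair: q_C = 980/29, q_M = 1777/116.
Total output Q = 49.1121, so price P = 442 - 4·49.1121 = 245.5517.

245.55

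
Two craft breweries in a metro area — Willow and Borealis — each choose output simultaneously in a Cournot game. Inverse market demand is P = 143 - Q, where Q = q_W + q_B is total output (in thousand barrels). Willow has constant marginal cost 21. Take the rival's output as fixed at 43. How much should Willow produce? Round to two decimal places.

39.50

With the rival's output fixed at 43, Willow's profit is π_W = (143 - 43 - q_W)q_W - (21q_W) = (100 - q_W)q_W - (21q_W).
∂π_W/∂q_W = 79 - 2q_W = 0, so q_W = 79/2.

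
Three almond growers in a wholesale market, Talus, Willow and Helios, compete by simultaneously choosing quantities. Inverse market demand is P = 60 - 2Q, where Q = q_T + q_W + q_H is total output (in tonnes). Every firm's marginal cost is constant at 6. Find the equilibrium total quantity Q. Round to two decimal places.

20.25

Each firm earns π_i = (60 - 2Q)q_i - 6q_i.
First-order condition (treating rivals' output as given): 54 - 4q_i - 2·Σ_{j≠i} q_j = 0.
By symmetry each firm produces the same amount; substituting Σ_{j≠i} q_j = 2q_i yields q_i = 54/8 = 27/4.
Total output Q = 27/4 + 27/4 + 27/4 = 81/4.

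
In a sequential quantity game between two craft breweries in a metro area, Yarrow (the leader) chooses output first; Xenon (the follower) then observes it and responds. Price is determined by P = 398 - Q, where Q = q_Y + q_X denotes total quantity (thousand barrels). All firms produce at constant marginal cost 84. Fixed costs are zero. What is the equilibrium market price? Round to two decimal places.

Solve by backward induction. Given q_Y, the follower Xenon maximises π_X = (398 - q_Y - q_X)q_X - 84q_X.
∂π_X/∂q_X = 314 - q_Y - 2q_X = 0 gives the reaction function q_X = (314 - q_Y)/2.
Yarrow substitutes q_X(q_Y) into its own profit: π_Y = q_Y(398 - q_Y - (314 - q_Y)/2) - 84q_Y = (241 - (1/2)q_Y)q_Y - 84q_Y.
Maximising: ∂π_Y/∂q_Y = 157 - q_Y = 0, giving q_Y = 157.
Then q_X = (314 - 157)/2 = 157/2.
Total output Q = 471/2, so price P = 398 - 471/2 = 325/2.

162.50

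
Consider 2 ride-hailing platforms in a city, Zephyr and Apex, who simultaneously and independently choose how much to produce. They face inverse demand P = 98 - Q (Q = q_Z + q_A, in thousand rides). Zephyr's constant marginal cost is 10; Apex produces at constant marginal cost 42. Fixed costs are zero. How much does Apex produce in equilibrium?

8

Zephyr's profit: π_Z = (98 - Q)q_Z - (10q_Z). Setting ∂π_Z/∂q_Z = 0: 88 - 2q_Z - (q_A) = 0.
Apex's profit: π_A = (98 - Q)q_A - (42q_A). Setting ∂π_A/∂q_A = 0: 56 - 2q_A - (q_Z) = 0.
Rearranging gives the reaction functions q_Z = (88 - q_A)/2 and q_A = (56 - q_Z)/2.
Solving the pair: q_Z = 40, q_A = 8.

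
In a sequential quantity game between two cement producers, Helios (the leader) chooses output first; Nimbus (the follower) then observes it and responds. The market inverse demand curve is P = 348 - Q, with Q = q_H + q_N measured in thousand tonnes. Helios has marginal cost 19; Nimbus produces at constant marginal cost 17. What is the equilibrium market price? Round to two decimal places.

Solve by backward induction. Given q_H, the follower Nimbus maximises π_N = (348 - q_H - q_N)q_N - 17q_N.
∂π_N/∂q_N = 331 - q_H - 2q_N = 0 gives the reaction function q_N = (331 - q_H)/2.
The leader anticipates this reaction. Substituting into P = 348 - Q gives P = 365/2 - (1/2)q_H, so π_H = (365/2 - (1/2)q_H)q_H - 19q_H.
Maximising: ∂π_H/∂q_H = 327/2 - q_H = 0, giving q_H = 327/2.
Then q_N = (331 - 327/2)/2 = 335/4.
Total output Q = 989/4, so price P = 348 - 989/4 = 403/4.

100.75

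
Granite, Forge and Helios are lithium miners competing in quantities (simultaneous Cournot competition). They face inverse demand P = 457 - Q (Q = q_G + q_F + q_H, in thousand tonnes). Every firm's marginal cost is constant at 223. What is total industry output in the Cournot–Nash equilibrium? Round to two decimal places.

A representative firm's profit is π_i = q_i(457 - Q) - 223q_i.
Setting ∂π_i/∂q_i = 0 with rivals' quantities fixed: 234 - 2q_i - Σ_{j≠i} q_j = 0.
With identical firms every q_j equals q_i, so Σ_{j≠i} q_j = 2q_i and 234 = 4q_i, giving q_i = 117/2.
Total output Q = 117/2 + 117/2 + 117/2 = 351/2.

175.50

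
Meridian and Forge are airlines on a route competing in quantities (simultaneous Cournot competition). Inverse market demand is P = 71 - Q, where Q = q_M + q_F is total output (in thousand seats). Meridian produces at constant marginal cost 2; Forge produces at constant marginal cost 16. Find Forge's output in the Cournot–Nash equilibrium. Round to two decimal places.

Meridian's profit: π_M = (71 - Q)q_M - (2q_M). Setting ∂π_M/∂q_M = 0: 69 - 2q_M - (q_F) = 0.
Forge's profit: π_F = (71 - Q)q_F - (16q_F). Setting ∂π_F/∂q_F = 0: 55 - 2q_F - (q_M) = 0.
Rearranging gives the reaction functions q_M = (69 - q_F)/2 and q_F = (55 - q_M)/2.
Solving the pair: q_M = 83/3, q_F = 41/3.

13.67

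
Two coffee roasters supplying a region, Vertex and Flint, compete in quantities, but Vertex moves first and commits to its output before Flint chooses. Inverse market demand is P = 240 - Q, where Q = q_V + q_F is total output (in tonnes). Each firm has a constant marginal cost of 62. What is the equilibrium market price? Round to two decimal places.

The follower Flint best-responds to any q_V: π_F = (240 - Q)q_F - 62q_F.
∂π_F/∂q_F = 178 - q_V - 2q_F = 0 gives the reaction function q_F = (178 - q_V)/2.
The leader anticipates this reaction. Substituting into P = 240 - Q gives P = 151 - (1/2)q_V, so π_V = (151 - (1/2)q_V)q_V - 62q_V.
Leader FOC: 89 - q_V = 0, so q_V = 89.
Then q_F = (178 - 89)/2 = 89/2.
Total output Q = 267/2, so price P = 240 - 267/2 = 213/2.

106.50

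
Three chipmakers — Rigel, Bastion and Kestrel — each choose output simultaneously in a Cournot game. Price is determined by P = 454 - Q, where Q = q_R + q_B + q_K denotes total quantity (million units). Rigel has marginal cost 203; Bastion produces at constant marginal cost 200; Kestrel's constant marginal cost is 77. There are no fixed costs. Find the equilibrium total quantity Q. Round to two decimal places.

220.50

Rigel's profit: π_R = (454 - Q)q_R - (203q_R). Setting ∂π_R/∂q_R = 0: 251 - 2q_R - (q_B + q_K) = 0.
Bastion's first-order condition: 254 - 2q_B - (q_R + q_K) = 0.
Kestrel's profit: π_K = (454 - Q)q_K - (77q_K). Setting ∂π_K/∂q_K = 0: 377 - 2q_K - (q_R + q_B) = 0.
Adding the 3 first-order conditions: 882 − 4Q = 0, so Q = 441/2.
Back-substituting: q_R = (251 − 441/2) = 61/2, q_B = (254 − 441/2) = 67/2, q_K = (377 − 441/2) = 313/2.
Total output Q = 61/2 + 67/2 + 313/2 = 441/2.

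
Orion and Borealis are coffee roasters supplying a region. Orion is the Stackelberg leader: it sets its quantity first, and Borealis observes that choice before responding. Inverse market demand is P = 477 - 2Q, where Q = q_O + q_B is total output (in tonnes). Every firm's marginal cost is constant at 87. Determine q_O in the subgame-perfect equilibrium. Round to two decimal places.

The follower Borealis best-responds to any q_O: π_B = (477 - 2Q)q_B - 87q_B.
∂π_B/∂q_B = 390 - 2q_O - 4q_B = 0 gives the reaction function q_B = (390 - 2q_O)/4.
Orion substitutes q_B(q_O) into its own profit: π_O = q_O(477 - 2q_O - (390 - 2q_O)/2) - 87q_O = (282 - q_O)q_O - 87q_O.
Leader FOC: 195 - 2q_O = 0, so q_O = 195/2.
Then q_B = (390 - 2·(195/2))/4 = 195/4.

97.50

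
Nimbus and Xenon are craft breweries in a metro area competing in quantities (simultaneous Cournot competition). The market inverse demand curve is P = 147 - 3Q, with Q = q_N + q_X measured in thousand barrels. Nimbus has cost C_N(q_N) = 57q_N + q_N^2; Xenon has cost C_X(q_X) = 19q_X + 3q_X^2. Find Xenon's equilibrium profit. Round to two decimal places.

450.67

Nimbus's profit: π_N = (147 - 3Q)q_N - (57q_N + q_N²). Setting ∂π_N/∂q_N = 0: 90 - 8q_N - 3(q_X) = 0.
Xenon's profit: π_X = (147 - 3Q)q_X - (19q_X + 3q_X²). Setting ∂π_X/∂q_X = 0: 128 - 12q_X - 3(q_N) = 0.
So q_N = (90 - 3q_X)/8 and q_X = (128 - 3q_N)/12.
Substituting one into the other gives q_N = 8 and q_X = 26/3.
Price P = 147 - 3·(50/3) = 97.
Xenon's profit: 97·(26/3) - 19·(26/3) - 3(26/3)² = 1352/3.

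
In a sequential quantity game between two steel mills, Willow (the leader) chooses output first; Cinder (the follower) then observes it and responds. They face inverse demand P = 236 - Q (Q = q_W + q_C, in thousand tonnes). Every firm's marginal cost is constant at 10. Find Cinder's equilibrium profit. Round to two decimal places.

The follower Cinder best-responds to any q_W: π_C = (236 - Q)q_C - 10q_C.
Setting the follower's marginal profit to zero, 226 - q_W - 2q_C = 0, i.e. q_C = (226 - q_W)/2.
The leader anticipates this reaction. Substituting into P = 236 - Q gives P = 123 - (1/2)q_W, so π_W = (123 - (1/2)q_W)q_W - 10q_W.
The leader's first-order condition 113 - q_W = 0 yields q_W = 113.
Then q_C = (226 - 113)/2 = 113/2.
Price P = 236 - 339/2 = 133/2.
Cinder's profit: (133/2 - 10)·(113/2) = 3192.2500.

3192.25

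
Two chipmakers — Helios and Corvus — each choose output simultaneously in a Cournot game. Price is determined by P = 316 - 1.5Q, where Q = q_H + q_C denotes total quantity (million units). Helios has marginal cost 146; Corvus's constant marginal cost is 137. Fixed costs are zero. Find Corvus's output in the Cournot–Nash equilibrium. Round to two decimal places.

Helios's profit: π_H = (316 - 1.5Q)q_H - (146q_H). Setting ∂π_H/∂q_H = 0: 170 - 3q_H - (3/2)(q_C) = 0.
Corvus's first-order condition: 179 - 3q_C - (3/2)(q_H) = 0.
So q_H = (170 - (3/2)q_C)/3 and q_C = (179 - (3/2)q_H)/3.
Solving the pair: q_H = 322/9, q_C = 376/9.

41.78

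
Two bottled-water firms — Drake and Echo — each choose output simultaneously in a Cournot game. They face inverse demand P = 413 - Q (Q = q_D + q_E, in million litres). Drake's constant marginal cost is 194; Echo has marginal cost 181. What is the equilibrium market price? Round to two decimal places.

262.67

Drake's profit: π_D = (413 - Q)q_D - (194q_D). Setting ∂π_D/∂q_D = 0: 219 - 2q_D - (q_E) = 0.
Echo's profit: π_E = (413 - Q)q_E - (181q_E). Setting ∂π_E/∂q_E = 0: 232 - 2q_E - (q_D) = 0.
Rearranging gives the reaction functions q_D = (219 - q_E)/2 and q_E = (232 - q_D)/2.
Substituting one into the other gives q_D = 206/3 and q_E = 245/3.
Total output Q = 451/3, so price P = 413 - 451/3 = 788/3.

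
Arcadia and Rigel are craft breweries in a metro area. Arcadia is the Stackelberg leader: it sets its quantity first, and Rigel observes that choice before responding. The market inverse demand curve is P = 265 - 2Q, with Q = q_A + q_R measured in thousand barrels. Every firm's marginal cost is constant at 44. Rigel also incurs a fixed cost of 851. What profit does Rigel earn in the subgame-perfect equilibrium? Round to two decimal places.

The follower Rigel best-responds to any q_A: π_R = (265 - 2Q)q_R - 44q_R.
Setting the follower's marginal profit to zero, 221 - 2q_A - 4q_R = 0, i.e. q_R = (221 - 2q_A)/4.
The leader anticipates this reaction. Substituting into P = 265 - 2Q gives P = 309/2 - q_A, so π_A = (309/2 - q_A)q_A - 44q_A.
Maximising: ∂π_A/∂q_A = 221/2 - 2q_A = 0, giving q_A = 221/4.
Then q_R = (221 - 2·(221/4))/4 = 221/8.
Price P = 265 - 2·(663/8) = 397/4.
Rigel's profit: (397/4 - 44)·(221/8) - 851 = 675.2813.

675.28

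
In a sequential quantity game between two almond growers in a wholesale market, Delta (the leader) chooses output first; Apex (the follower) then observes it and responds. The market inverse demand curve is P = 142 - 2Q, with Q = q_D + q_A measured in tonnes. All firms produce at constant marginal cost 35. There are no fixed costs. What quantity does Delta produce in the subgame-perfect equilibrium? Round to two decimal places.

The follower Apex best-responds to any q_D: π_A = (142 - 2Q)q_A - 35q_A.
Setting the follower's marginal profit to zero, 107 - 2q_D - 4q_A = 0, i.e. q_A = (107 - 2q_D)/4.
Delta substitutes q_A(q_D) into its own profit: π_D = q_D(142 - 2q_D - (107 - 2q_D)/2) - 35q_D = (177/2 - q_D)q_D - 35q_D.
The leader's first-order condition 107/2 - 2q_D = 0 yields q_D = 107/4.
Then q_A = (107 - 2·(107/4))/4 = 107/8.

26.75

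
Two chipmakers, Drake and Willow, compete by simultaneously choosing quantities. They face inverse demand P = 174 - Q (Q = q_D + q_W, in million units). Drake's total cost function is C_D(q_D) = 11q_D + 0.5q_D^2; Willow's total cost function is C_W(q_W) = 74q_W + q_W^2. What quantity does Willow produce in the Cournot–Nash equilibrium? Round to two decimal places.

12.45

Drake's profit: π_D = (174 - Q)q_D - (11q_D + (1/2)q_D²). Setting ∂π_D/∂q_D = 0: 163 - 3q_D - (q_W) = 0.
Willow's first-order condition: 100 - 4q_W - (q_D) = 0.
Best responses: q_D = (163 - q_W)/3, q_W = (100 - q_D)/4.
Substituting one into the other gives q_D = 552/11 and q_W = 137/11.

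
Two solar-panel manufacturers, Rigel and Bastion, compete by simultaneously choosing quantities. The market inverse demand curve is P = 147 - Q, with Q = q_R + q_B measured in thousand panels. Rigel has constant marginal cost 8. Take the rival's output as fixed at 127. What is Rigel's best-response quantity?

6

With the rival's output fixed at 127, Rigel's profit is π_R = (147 - 127 - q_R)q_R - (8q_R) = (20 - q_R)q_R - (8q_R).
∂π_R/∂q_R = 12 - 2q_R = 0, so q_R = 6.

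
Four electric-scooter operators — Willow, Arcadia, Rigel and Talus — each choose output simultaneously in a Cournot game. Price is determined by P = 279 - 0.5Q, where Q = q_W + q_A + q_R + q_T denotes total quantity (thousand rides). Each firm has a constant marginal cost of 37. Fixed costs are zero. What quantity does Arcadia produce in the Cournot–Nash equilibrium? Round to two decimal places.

96.80

A representative firm's profit is π_i = q_i(279 - 0.5Q) - 37q_i.
First-order condition (treating rivals' output as given): 242 - q_i - (1/2)·Σ_{j≠i} q_j = 0.
With identical firms every q_j equals q_i, so Σ_{j≠i} q_j = 3q_i and 242 = (5/2)q_i, giving q_i = 484/5.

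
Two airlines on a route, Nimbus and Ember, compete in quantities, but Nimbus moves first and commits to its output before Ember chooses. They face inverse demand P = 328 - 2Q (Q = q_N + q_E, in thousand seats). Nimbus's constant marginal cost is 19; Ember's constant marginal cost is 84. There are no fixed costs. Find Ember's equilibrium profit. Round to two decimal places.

Solve by backward induction. Given q_N, the follower Ember maximises π_E = (328 - 2q_N - 2q_E)q_E - 84q_E.
Setting the follower's marginal profit to zero, 244 - 2q_N - 4q_E = 0, i.e. q_E = (244 - 2q_N)/4.
The leader anticipates this reaction. Substituting into P = 328 - 2Q gives P = 206 - q_N, so π_N = (206 - q_N)q_N - 19q_N.
Leader FOC: 187 - 2q_N = 0, so q_N = 187/2.
Then q_E = (244 - 2·(187/2))/4 = 57/4.
Price P = 328 - 2·(431/4) = 225/2.
Ember's profit: (225/2 - 84)·(57/4) = 406.1250.

406.13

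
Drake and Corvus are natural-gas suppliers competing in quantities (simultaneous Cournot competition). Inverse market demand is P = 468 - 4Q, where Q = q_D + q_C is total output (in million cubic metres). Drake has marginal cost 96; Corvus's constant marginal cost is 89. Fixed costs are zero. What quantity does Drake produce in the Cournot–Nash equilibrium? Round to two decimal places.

Drake's profit: π_D = (468 - 4Q)q_D - (96q_D). Setting ∂π_D/∂q_D = 0: 372 - 8q_D - 4(q_C) = 0.
Corvus's profit: π_C = (468 - 4Q)q_C - (89q_C). Setting ∂π_C/∂q_C = 0: 379 - 8q_C - 4(q_D) = 0.
Best responses: q_D = (372 - 4q_C)/8, q_C = (379 - 4q_D)/8.
Solving the pair: q_D = 365/12, q_C = 193/6.

30.42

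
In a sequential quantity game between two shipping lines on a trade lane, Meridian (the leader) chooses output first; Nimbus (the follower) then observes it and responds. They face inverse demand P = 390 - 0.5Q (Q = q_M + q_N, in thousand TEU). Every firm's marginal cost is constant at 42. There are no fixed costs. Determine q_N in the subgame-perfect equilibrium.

The follower Nimbus best-responds to any q_M: π_N = (390 - 0.5Q)q_N - 42q_N.
∂π_N/∂q_N = 348 - (1/2)q_M - q_N = 0 gives the reaction function q_N = (348 - (1/2)q_M).
Meridian substitutes q_N(q_M) into its own profit: π_M = q_M(390 - (1/2)q_M - (348 - (1/2)q_M)/2) - 42q_M = (216 - (1/4)q_M)q_M - 42q_M.
Maximising: ∂π_M/∂q_M = 174 - (1/2)q_M = 0, giving q_M = 348.
Then q_N = (348 - (1/2)·348) = 174.

174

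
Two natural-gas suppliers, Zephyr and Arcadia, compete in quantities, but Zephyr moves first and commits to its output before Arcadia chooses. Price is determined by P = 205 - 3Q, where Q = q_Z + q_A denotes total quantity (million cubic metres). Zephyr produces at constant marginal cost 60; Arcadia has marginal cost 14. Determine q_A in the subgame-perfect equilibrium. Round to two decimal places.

The follower Arcadia best-responds to any q_Z: π_A = (205 - 3Q)q_A - 14q_A.
Setting the follower's marginal profit to zero, 191 - 3q_Z - 6q_A = 0, i.e. q_A = (191 - 3q_Z)/6.
The leader anticipates this reaction. Substituting into P = 205 - 3Q gives P = 219/2 - (3/2)q_Z, so π_Z = (219/2 - (3/2)q_Z)q_Z - 60q_Z.
Leader FOC: 99/2 - 3q_Z = 0, so q_Z = 33/2.
Then q_A = (191 - 3·(33/2))/6 = 283/12.

23.58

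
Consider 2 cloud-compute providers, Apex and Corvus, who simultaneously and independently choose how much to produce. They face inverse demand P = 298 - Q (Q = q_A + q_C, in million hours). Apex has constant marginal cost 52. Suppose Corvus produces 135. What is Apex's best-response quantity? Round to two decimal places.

55.50

With the rival's output fixed at 135, Apex's profit is π_A = (298 - 135 - q_A)q_A - (52q_A) = (163 - q_A)q_A - (52q_A).
∂π_A/∂q_A = 111 - 2q_A = 0, so q_A = 111/2.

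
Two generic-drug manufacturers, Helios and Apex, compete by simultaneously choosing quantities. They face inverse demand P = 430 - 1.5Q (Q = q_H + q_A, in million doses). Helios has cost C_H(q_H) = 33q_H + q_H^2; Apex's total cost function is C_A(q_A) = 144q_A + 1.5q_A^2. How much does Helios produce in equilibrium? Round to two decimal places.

Helios's profit: π_H = (430 - 1.5Q)q_H - (33q_H + q_H²). Setting ∂π_H/∂q_H = 0: 397 - 5q_H - (3/2)(q_A) = 0.
Apex's first-order condition: 286 - 6q_A - (3/2)(q_H) = 0.
Rearranging gives the reaction functions q_H = (397 - (3/2)q_A)/5 and q_A = (286 - (3/2)q_H)/6.
Solving the pair: q_H = 70.3784, q_A = 30.0721.

70.38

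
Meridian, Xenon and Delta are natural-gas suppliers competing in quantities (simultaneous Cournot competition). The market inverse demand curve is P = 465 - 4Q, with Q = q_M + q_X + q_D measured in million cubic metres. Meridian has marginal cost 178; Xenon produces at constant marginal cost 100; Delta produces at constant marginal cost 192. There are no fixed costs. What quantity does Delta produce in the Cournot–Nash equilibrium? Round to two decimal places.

Meridian's profit: π_M = (465 - 4Q)q_M - (178q_M). Setting ∂π_M/∂q_M = 0: 287 - 8q_M - 4(q_X + q_D) = 0.
Xenon's first-order condition: 365 - 8q_X - 4(q_M + q_D) = 0.
Delta's profit: π_D = (465 - 4Q)q_D - (192q_D). Setting ∂π_D/∂q_D = 0: 273 - 8q_D - 4(q_M + q_X) = 0.
Summing all 3 equations gives 925 − 16Q = 0, hence Q = 925/16.
Back-substituting: q_M = (287 − 925/4)/4 = 223/16, q_X = (365 − 925/4)/4 = 535/16, q_D = (273 − 925/4)/4 = 167/16.

10.44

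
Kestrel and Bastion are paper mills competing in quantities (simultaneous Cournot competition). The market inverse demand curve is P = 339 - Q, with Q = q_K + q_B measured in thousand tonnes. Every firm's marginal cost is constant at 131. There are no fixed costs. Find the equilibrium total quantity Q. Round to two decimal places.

A representative firm's profit is π_i = q_i(339 - Q) - 131q_i.
First-order condition (treating rivals' output as given): 208 - 2q_i - q_j = 0.
With identical firms every q_j equals q_i, so q_j = q_i and 208 = 3q_i, giving q_i = 208/3.
Total output Q = 208/3 + 208/3 = 416/3.

138.67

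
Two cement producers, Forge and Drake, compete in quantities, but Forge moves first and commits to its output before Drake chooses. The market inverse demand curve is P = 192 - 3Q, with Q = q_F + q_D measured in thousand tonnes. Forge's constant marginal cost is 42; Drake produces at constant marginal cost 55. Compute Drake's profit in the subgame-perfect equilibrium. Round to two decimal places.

256.69

Solve by backward induction. Given q_F, the follower Drake maximises π_D = (192 - 3q_F - 3q_D)q_D - 55q_D.
Setting the follower's marginal profit to zero, 137 - 3q_F - 6q_D = 0, i.e. q_D = (137 - 3q_F)/6.
Forge substitutes q_D(q_F) into its own profit: π_F = q_F(192 - 3q_F - (137 - 3q_F)/2) - 42q_F = (247/2 - (3/2)q_F)q_F - 42q_F.
Maximising: ∂π_F/∂q_F = 163/2 - 3q_F = 0, giving q_F = 163/6.
Then q_D = (137 - 3·(163/6))/6 = 37/4.
Price P = 192 - 3·(437/12) = 331/4.
Drake's profit: (331/4 - 55)·(37/4) = 256.6875.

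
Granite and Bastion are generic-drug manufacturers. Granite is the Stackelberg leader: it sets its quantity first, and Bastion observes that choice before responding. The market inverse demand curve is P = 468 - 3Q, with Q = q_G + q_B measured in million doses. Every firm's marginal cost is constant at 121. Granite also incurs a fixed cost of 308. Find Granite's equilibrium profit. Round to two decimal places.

Solve by backward induction. Given q_G, the follower Bastion maximises π_B = (468 - 3q_G - 3q_B)q_B - 121q_B.
∂π_B/∂q_B = 347 - 3q_G - 6q_B = 0 gives the reaction function q_B = (347 - 3q_G)/6.
The leader anticipates this reaction. Substituting into P = 468 - 3Q gives P = 589/2 - (3/2)q_G, so π_G = (589/2 - (3/2)q_G)q_G - 121q_G.
Leader FOC: 347/2 - 3q_G = 0, so q_G = 347/6.
Then q_B = (347 - 3·(347/6))/6 = 347/12.
Price P = 468 - 3·(347/4) = 831/4.
Granite's profit: (831/4 - 121)·(347/6) - 308 = 4709.0417.

4709.04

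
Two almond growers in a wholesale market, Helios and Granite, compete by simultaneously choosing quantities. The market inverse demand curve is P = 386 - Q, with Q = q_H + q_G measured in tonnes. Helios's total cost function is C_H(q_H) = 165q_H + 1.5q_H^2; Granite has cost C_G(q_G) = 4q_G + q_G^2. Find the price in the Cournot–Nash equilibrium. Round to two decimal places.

Helios's profit: π_H = (386 - Q)q_H - (165q_H + (3/2)q_H²). Setting ∂π_H/∂q_H = 0: 221 - 5q_H - (q_G) = 0.
Granite's profit: π_G = (386 - Q)q_G - (4q_G + q_G²). Setting ∂π_G/∂q_G = 0: 382 - 4q_G - (q_H) = 0.
So q_H = (221 - q_G)/5 and q_G = (382 - q_H)/4.
Substituting one into the other gives q_H = 502/19 and q_G = 1689/19.
Total output Q = 115.3158, so price P = 386 - 115.3158 = 270.6842.

270.68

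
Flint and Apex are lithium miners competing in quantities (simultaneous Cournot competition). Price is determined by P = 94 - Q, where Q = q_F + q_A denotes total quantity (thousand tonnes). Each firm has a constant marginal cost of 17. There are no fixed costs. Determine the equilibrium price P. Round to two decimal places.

42.67

A representative firm's profit is π_i = q_i(94 - Q) - 17q_i.
First-order condition (treating rivals' output as given): 77 - 2q_i - q_j = 0.
With identical firms every q_j equals q_i, so q_j = q_i and 77 = 3q_i, giving q_i = 77/3.
Total output Q = 154/3, so price P = 94 - 154/3 = 128/3.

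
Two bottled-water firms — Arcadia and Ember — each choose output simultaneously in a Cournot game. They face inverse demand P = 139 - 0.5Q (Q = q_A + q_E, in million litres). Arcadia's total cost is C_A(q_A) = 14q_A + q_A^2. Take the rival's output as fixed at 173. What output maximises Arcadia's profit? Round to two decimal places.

12.83

With the rival's output fixed at 173, Arcadia's profit is π_A = (139 - (1/2)·173 - (1/2)q_A)q_A - (14q_A + q_A²) = (105/2 - (1/2)q_A)q_A - (14q_A + q_A²).
∂π_A/∂q_A = 77/2 - 3q_A = 0, so q_A = 77/6.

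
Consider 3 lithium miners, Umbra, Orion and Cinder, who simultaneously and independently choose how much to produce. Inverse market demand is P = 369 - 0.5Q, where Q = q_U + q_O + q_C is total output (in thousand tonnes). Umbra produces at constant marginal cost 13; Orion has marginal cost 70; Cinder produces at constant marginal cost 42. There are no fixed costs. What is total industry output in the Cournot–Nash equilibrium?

491

Umbra's profit: π_U = (369 - 0.5Q)q_U - (13q_U). Setting ∂π_U/∂q_U = 0: 356 - q_U - (1/2)(q_O + q_C) = 0.
Orion's first-order condition: 299 - q_O - (1/2)(q_U + q_C) = 0.
Cinder's profit: π_C = (369 - 0.5Q)q_C - (42q_C). Setting ∂π_C/∂q_C = 0: 327 - q_C - (1/2)(q_U + q_O) = 0.
Summing all 3 equations gives 982 − 2Q = 0, hence Q = 491.
Back-substituting: q_U = (356 − 491/2)/(1/2) = 221, q_O = (299 − 491/2)/(1/2) = 107, q_C = (327 − 491/2)/(1/2) = 163.
Total output Q = 221 + 107 + 163 = 491.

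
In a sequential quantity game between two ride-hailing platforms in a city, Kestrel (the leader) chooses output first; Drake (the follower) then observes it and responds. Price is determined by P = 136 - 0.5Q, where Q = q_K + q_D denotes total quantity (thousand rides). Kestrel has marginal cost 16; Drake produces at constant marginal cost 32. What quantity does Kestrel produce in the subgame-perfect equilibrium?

Solve by backward induction. Given q_K, the follower Drake maximises π_D = (136 - (1/2)q_K - (1/2)q_D)q_D - 32q_D.
∂π_D/∂q_D = 104 - (1/2)q_K - q_D = 0 gives the reaction function q_D = (104 - (1/2)q_K).
Kestrel substitutes q_D(q_K) into its own profit: π_K = q_K(136 - (1/2)q_K - (104 - (1/2)q_K)/2) - 16q_K = (84 - (1/4)q_K)q_K - 16q_K.
Leader FOC: 68 - (1/2)q_K = 0, so q_K = 136.
Then q_D = (104 - (1/2)·136) = 36.

136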